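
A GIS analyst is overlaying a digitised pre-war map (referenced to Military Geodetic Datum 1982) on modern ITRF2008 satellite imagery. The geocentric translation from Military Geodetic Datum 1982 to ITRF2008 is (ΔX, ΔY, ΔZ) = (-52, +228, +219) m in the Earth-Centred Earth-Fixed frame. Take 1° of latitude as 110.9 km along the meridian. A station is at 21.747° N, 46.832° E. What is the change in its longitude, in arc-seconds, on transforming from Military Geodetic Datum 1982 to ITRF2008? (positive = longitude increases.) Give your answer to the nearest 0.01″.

Δλ = 6.78″

sin φ = 0.370509, cos φ = 0.928829, sin λ = 0.729351, cos λ = 0.684140.
East component: ΔE = −sin λ·ΔX + cos λ·ΔY = −(0.729351)(-52) + (0.684140)(228) = 193.91 m.
1° of latitude spans 110900 m; at latitude φ, 1° of longitude spans that × cos φ = 103007.1 m, so Δλ = 193.91 / 103007.1 × 3600 = 6.777″.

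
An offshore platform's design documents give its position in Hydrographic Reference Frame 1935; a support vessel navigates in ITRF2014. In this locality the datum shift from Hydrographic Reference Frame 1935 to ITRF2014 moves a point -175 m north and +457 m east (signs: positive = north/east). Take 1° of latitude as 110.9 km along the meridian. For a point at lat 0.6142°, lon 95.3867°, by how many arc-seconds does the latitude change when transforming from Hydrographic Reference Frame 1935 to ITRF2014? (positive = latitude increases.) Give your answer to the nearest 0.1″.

1° of latitude = 110.9 km, so Δφ = -175.0 / 110900 = -0.0015780° = -5.681″.

Δφ = -5.7″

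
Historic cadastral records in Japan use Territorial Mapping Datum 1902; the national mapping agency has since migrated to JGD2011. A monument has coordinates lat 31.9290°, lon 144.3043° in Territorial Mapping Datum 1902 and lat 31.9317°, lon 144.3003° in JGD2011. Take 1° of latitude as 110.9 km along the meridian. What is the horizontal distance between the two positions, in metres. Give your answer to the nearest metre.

Δφ = 31.9317° − 31.9290° = +0.0027°; Δλ = 144.3003° − 144.3043° = -0.0040°.
ΔN = Δφ × 110900 = 299.4 m; ΔE = Δλ × 110900 × cos(31.9290°) = -0.0040 × 110900 × 0.848704 = -376.5 m.
Distance = √(ΔE² + ΔN²) = √((-376.5)² + 299.4²) = 481.0 m.

481 m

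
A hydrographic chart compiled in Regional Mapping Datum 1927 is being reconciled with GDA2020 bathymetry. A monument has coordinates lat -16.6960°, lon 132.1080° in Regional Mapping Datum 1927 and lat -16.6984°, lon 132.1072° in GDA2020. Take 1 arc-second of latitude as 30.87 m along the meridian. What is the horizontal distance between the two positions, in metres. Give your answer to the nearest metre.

Δφ = -16.6984° − -16.6960° = -0.0024°; Δλ = 132.1072° − 132.1080° = -0.0008°.
1° of latitude = 3600 × 30.87 = 111132 m.
ΔN = Δφ × 111132 = -266.7 m; ΔE = Δλ × 111132 × cos(-16.6960°) = -0.0008 × 111132 × 0.957843 = -85.2 m.
Distance = √(ΔE² + ΔN²) = √((-85.2)² + (-266.7)²) = 280.0 m.

280 m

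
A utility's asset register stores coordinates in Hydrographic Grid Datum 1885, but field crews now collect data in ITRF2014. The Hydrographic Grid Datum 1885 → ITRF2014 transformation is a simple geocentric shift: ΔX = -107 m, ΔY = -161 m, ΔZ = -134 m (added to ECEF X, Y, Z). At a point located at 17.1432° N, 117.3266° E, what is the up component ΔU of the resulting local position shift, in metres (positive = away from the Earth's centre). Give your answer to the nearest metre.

ΔU = -129 m

The local up (radial) axis is (cos φ cos λ, cos φ sin λ, sin φ), giving ΔU = 46.937 − 136.678 − 39.498 = -129.24 m.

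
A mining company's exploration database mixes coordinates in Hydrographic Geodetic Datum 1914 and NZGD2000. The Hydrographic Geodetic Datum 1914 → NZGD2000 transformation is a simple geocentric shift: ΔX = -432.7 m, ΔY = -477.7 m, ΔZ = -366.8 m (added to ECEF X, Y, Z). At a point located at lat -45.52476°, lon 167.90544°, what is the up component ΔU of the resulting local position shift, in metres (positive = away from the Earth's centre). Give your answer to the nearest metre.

At φ = -45.52476°, λ = 167.90544°: sin φ = -0.713553, cos φ = 0.700601, sin λ = 0.209526, cos λ = -0.977803.
ΔU = cos φ cos λ·ΔX + cos φ sin λ·ΔY + sin φ·ΔZ = (0.700601)(-0.977803)(-432.7) + (0.700601)(0.209526)(-477.7) + (-0.713553)(-366.8) = 488.03 m.

ΔU = 488 m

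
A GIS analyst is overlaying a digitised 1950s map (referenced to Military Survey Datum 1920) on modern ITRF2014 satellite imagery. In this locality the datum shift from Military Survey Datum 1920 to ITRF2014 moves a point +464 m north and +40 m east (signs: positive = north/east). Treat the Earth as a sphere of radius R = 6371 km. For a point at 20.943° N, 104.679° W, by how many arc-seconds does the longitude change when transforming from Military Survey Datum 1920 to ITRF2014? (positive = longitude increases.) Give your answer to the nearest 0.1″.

At latitude 20.943°, cos φ = 0.933936.
One radian of longitude at latitude φ spans R cos φ, so Δλ = ΔE / (R cos φ) = 40.0 / (6371000 × 0.933936) = 6.7226e-06 rad = 1.387″.

Δλ = 1.4″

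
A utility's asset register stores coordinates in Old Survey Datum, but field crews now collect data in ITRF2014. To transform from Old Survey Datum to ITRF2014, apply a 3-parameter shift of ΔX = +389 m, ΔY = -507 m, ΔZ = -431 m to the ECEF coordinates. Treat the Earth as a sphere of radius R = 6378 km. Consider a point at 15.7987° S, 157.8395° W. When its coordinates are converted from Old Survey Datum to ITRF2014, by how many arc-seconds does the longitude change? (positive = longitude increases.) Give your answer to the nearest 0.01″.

sin φ = -0.272258, cos φ = 0.962224, sin λ = -0.377202, cos λ = -0.926131.
East component: ΔE = −sin λ·ΔX + cos λ·ΔY = −(-0.377202)(389) + (-0.926131)(-507) = 616.28 m.
1° of latitude spans πR/180 = 111317 m; at latitude φ, 1° of longitude spans that × cos φ = 107112.0 m, so Δλ = 616.28 / 107112.0 × 3600 = 20.713″.

Δλ = 20.71″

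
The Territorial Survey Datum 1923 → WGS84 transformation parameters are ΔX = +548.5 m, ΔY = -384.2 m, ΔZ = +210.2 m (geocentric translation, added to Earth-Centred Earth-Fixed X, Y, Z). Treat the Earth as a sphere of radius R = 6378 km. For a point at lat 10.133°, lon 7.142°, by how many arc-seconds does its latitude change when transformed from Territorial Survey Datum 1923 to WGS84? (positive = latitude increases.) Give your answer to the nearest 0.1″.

sin φ = 0.175934, cos φ = 0.984402, sin λ = 0.124329, cos λ = 0.992241.
North component: ΔN = −sin φ cos λ·ΔX − sin φ sin λ·ΔY + cos φ·ΔZ = −(0.175934)(0.992241)(548.5) − (0.175934)(0.124329)(-384.2) + (0.984402)(210.2) = 119.57 m.
1° of latitude spans πR/180 = 111317 m, so Δφ = 119.57 / 111317 × 3600 = 3.867″.

Δφ = 3.9″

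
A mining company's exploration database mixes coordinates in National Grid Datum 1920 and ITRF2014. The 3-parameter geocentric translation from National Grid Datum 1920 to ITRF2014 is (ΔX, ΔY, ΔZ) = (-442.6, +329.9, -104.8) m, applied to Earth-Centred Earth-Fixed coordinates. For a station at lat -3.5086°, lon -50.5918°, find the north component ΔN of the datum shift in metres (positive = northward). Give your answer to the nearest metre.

ΔN = -137 m

The local north axis is (−sin φ cos λ, −sin φ sin λ, cos φ), giving ΔN = -17.196 − 15.599 − 104.604 = -137.40 m.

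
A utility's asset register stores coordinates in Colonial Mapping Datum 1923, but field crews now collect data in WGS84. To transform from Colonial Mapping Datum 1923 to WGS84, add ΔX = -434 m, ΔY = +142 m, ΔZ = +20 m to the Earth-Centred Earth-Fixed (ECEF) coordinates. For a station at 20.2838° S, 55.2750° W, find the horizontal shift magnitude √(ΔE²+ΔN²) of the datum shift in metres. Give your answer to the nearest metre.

At φ = -20.2838°, λ = -55.2750°: sin φ = -0.346670, cos φ = 0.937987, sin λ = -0.821896, cos λ = 0.569638.
ΔE = −sin λ·ΔX + cos λ·ΔY = −(-0.821896)·(-434) + (0.569638)·(142) = -275.81 m.
ΔN = −sin φ cos λ·ΔX − sin φ sin λ·ΔY + cos φ·ΔZ = −(-0.346670)(0.569638)(-434) − (-0.346670)(-0.821896)(142) + (0.937987)(20) = -107.40 m.
Horizontal magnitude = √(ΔE² + ΔN²) = √((-275.81)² + (-107.40)²) = 295.99 m.

296 m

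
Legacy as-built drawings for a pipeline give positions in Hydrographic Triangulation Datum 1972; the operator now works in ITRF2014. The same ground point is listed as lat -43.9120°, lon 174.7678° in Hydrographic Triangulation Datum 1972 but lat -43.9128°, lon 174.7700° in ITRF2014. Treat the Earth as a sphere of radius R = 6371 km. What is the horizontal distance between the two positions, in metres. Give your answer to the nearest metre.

Δφ = -43.9128° − -43.9120° = -0.0008°; Δλ = 174.7700° − 174.7678° = +0.0022°.
1° along a meridian = πR/180 = 111195 m.
ΔN = Δφ × 111195 = -89.0 m; ΔE = Δλ × 111195 × cos(-43.9120°) = +0.0022 × 111195 × 0.720406 = 176.2 m.
Distance = √(ΔE² + ΔN²) = √(176.2² + (-89.0)²) = 197.4 m.

197 m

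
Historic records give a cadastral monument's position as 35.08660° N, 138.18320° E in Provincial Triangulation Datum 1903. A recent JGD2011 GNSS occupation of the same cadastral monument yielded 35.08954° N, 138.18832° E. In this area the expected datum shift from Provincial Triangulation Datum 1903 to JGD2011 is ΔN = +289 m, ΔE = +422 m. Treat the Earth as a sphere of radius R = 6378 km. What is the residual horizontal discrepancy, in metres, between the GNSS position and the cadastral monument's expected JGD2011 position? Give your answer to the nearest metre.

Observed coordinate differences: Δφ = +0.00294°, Δλ = +0.00512°.
Converting to metres (1° lat = 111317 m, cos φ = 0.818284): observed ΔN = 327.3 m, observed ΔE = 466.4 m.
Subtracting the expected shift leaves a residual of 327.3 − (289) = 38.3 m north and 466.4 − (422) = 44.4 m east.
Residual distance = √(38.3² + 44.4²) = 58.6 m.

59 m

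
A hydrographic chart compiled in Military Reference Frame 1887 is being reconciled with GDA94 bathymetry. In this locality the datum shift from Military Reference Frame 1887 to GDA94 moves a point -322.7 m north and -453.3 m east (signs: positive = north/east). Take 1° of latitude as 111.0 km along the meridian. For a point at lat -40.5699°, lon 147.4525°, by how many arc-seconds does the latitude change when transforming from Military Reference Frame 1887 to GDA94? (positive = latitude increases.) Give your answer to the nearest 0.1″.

1° of latitude = 111.0 km, so Δφ = -322.7 / 111000 = -0.0029072° = -10.466″.

Δφ = -10.5″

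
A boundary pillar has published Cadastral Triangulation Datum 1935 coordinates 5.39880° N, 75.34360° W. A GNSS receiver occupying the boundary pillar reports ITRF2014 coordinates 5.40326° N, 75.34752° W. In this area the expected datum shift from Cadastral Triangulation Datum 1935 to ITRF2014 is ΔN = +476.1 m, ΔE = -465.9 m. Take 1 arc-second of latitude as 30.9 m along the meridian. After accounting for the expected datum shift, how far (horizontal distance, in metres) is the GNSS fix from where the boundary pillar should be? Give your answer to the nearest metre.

38 m

Observed coordinate differences: Δφ = +0.00446°, Δλ = -0.00392°.
Converting to metres (1° lat = 111240 m, cos φ = 0.995564): observed ΔN = 496.1 m, observed ΔE = -434.1 m.
Subtracting the expected shift leaves a residual of 496.1 − (476.1) = 20.0 m north and -434.1 − (-465.9) = 31.8 m east.
Residual distance = √(20.0² + 31.8²) = 37.6 m.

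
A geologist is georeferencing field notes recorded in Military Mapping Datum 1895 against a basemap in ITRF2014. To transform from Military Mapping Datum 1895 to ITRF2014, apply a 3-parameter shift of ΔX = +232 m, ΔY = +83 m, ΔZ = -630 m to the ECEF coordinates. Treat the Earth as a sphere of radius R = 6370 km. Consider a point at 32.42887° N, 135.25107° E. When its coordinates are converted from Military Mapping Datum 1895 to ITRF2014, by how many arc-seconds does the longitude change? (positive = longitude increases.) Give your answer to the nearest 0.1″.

Δλ = -8.5″

sin φ = 0.536252, cos φ = 0.844058, sin λ = 0.704001, cos λ = -0.710199.
East component: ΔE = −sin λ·ΔX + cos λ·ΔY = −(0.704001)(232) + (-0.710199)(83) = -222.27 m.
1° of latitude spans πR/180 = 111177 m; at latitude φ, 1° of longitude spans that × cos φ = 93840.2 m, so Δλ = -222.27 / 93840.2 × 3600 = -8.527″.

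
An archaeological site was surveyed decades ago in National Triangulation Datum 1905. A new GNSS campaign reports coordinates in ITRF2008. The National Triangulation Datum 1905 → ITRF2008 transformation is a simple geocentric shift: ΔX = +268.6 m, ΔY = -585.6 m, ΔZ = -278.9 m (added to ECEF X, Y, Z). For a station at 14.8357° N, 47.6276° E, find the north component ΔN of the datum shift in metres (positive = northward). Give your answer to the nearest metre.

At φ = 14.8357°, λ = 47.6276°: sin φ = 0.256048, cos φ = 0.966664, sin λ = 0.738780, cos λ = 0.673947.
ΔN = −sin φ cos λ·ΔX − sin φ sin λ·ΔY + cos φ·ΔZ = −(0.256048)(0.673947)(268.6) − (0.256048)(0.738780)(-585.6) + (0.966664)(-278.9) = -205.18 m.

ΔN = -205 m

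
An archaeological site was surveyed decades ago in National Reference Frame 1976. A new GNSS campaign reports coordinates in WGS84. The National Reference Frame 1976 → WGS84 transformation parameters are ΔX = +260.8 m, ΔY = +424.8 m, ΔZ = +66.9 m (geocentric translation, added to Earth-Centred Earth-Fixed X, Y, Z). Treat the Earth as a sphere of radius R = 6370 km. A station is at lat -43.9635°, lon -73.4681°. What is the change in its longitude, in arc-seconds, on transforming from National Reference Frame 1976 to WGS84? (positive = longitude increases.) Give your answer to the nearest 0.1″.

Δλ = 16.7″

sin φ = -0.694200, cos φ = 0.719782, sin λ = -0.958661, cos λ = 0.284549.
East component: ΔE = −sin λ·ΔX + cos λ·ΔY = −(-0.958661)(260.8) + (0.284549)(424.8) = 370.90 m.
1° of latitude spans πR/180 = 111177 m; at latitude φ, 1° of longitude spans that × cos φ = 80023.6 m, so Δλ = 370.90 / 80023.6 × 3600 = 16.685″.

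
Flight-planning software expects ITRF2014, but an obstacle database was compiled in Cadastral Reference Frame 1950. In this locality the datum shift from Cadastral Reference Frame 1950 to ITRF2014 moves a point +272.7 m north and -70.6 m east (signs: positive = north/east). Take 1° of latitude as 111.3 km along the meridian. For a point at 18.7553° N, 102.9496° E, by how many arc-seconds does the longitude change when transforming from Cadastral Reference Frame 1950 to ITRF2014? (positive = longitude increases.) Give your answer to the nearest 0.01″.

Δλ = -2.41″

At latitude 18.7553°, cos φ = 0.946900.
1° of longitude at this latitude = 111.3 × cos φ = 105.39 km, so Δλ = -70.6 / 105390.0 = -0.0006699° = -2.412″.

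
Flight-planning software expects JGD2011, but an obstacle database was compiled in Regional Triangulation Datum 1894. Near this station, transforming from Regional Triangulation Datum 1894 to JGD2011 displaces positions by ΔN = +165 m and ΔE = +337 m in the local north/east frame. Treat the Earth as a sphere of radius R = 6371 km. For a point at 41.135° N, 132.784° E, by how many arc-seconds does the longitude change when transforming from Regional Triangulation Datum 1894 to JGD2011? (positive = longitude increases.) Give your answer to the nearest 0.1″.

Δλ = 14.5″

At latitude 41.135°, cos φ = 0.753162.
One radian of longitude at latitude φ spans R cos φ, so Δλ = ΔE / (R cos φ) = 337.0 / (6371000 × 0.753162) = 7.0232e-05 rad = 14.486″.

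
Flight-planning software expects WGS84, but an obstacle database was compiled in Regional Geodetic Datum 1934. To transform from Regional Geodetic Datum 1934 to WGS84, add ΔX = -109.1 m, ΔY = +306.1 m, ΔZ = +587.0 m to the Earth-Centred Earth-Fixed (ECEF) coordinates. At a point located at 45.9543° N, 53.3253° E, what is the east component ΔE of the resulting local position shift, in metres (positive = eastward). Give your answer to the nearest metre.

ΔE = 270 m

At φ = 45.9543°, λ = 53.3253°: sin φ = 0.718786, cos φ = 0.695232, sin λ = 0.802039, cos λ = 0.597271.
ΔE = −sin λ·ΔX + cos λ·ΔY = −(0.802039)·(-109.1) + (0.597271)·(306.1) = 270.33 m.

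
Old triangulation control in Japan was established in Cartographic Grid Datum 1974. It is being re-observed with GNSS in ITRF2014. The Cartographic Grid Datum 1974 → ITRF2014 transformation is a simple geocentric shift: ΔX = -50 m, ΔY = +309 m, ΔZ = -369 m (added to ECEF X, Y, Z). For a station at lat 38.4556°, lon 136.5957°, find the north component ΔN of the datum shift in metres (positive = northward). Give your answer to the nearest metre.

ΔN = -444 m

At φ = 38.4556°, λ = 136.5957°: sin φ = 0.621908, cos φ = 0.783090, sin λ = 0.687142, cos λ = -0.726523.
ΔN = −sin φ cos λ·ΔX − sin φ sin λ·ΔY + cos φ·ΔZ = −(0.621908)(-0.726523)(-50) − (0.621908)(0.687142)(309) + (0.783090)(-369) = -443.60 m.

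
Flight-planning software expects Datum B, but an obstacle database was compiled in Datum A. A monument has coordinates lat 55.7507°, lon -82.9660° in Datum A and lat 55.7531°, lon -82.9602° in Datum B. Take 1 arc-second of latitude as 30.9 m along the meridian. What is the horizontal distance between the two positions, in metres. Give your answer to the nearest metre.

Δφ = 55.7531° − 55.7507° = +0.0024°; Δλ = -82.9602° − -82.9660° = +0.0058°.
1° of latitude = 3600 × 30.90 = 111240 m.
ΔN = Δφ × 111240 = 267.0 m; ΔE = Δλ × 111240 × cos(55.7507°) = +0.0058 × 111240 × 0.562795 = 363.1 m.
Distance = √(ΔE² + ΔN²) = √(363.1² + 267.0²) = 450.7 m.

451 m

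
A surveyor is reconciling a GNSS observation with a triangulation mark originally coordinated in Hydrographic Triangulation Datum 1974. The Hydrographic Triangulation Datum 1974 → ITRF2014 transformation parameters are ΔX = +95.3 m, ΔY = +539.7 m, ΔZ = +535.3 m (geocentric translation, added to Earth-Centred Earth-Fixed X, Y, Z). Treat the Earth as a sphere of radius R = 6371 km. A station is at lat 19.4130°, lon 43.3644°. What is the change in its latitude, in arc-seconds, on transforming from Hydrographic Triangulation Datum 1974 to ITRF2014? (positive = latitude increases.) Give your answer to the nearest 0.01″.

Δφ = 11.61″

sin φ = 0.332375, cos φ = 0.943147, sin λ = 0.686636, cos λ = 0.727001.
North component: ΔN = −sin φ cos λ·ΔX − sin φ sin λ·ΔY + cos φ·ΔZ = −(0.332375)(0.727001)(95.3) − (0.332375)(0.686636)(539.7) + (0.943147)(535.3) = 358.67 m.
1° of latitude spans πR/180 = 111195 m, so Δφ = 358.67 / 111195 × 3600 = 11.612″.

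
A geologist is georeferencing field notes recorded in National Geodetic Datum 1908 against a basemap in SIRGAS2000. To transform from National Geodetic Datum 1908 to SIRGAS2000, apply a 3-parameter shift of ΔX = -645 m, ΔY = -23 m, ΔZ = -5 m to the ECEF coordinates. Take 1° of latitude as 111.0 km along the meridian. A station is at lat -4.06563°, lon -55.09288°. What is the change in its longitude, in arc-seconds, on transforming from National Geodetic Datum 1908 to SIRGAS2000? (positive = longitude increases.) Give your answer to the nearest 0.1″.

sin φ = -0.070899, cos φ = 0.997483, sin λ = -0.820081, cos λ = 0.572248.
East component: ΔE = −sin λ·ΔX + cos λ·ΔY = −(-0.820081)(-645) + (0.572248)(-23) = -542.11 m.
1° of latitude spans 111000 m; at latitude φ, 1° of longitude spans that × cos φ = 110720.7 m, so Δλ = -542.11 / 110720.7 × 3600 = -17.626″.

Δλ = -17.6″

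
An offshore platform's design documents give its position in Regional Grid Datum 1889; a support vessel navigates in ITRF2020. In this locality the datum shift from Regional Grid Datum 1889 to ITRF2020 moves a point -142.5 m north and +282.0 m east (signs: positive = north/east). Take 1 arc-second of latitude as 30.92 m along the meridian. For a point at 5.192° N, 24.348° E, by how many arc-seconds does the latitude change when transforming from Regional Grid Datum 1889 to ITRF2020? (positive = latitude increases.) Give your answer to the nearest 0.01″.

Δφ = -4.61″

1″ of latitude = 30.92 m, so Δφ = -142.5 / 30.92 = -4.609″.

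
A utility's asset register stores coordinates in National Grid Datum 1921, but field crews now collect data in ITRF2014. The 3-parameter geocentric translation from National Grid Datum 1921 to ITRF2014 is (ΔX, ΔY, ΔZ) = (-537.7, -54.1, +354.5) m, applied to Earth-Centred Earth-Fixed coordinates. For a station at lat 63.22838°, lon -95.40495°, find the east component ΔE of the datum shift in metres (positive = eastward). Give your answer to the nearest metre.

ΔE = -530 m

The local east axis at (φ, λ) is (−sin λ, cos λ, 0), so ΔE = −sin(-95.40495°)·(-537.7) + cos(-95.40495°)·(-54.1) = -530.21 m.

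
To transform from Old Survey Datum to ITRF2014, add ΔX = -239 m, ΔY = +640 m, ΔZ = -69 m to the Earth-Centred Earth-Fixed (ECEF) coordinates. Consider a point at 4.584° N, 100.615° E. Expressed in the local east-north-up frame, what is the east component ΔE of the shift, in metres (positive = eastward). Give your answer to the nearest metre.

ΔE = 117 m

The local east axis at (φ, λ) is (−sin λ, cos λ, 0), so ΔE = −sin(100.615°)·(-239) + cos(100.615°)·640 = 117.02 m.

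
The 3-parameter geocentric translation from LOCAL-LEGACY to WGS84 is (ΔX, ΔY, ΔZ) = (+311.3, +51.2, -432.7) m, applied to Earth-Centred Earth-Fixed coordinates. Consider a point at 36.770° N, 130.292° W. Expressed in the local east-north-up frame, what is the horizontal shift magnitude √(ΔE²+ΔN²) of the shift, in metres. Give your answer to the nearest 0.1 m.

287.8 m

At φ = 36.770°, λ = -130.292°: sin φ = 0.598604, cos φ = 0.801045, sin λ = -0.762759, cos λ = -0.646683.
ΔE = −sin λ·ΔX + cos λ·ΔY = −(-0.762759)·(311.3) + (-0.646683)·(51.2) = 204.34 m.
ΔN = −sin φ cos λ·ΔX − sin φ sin λ·ΔY + cos φ·ΔZ = −(0.598604)(-0.646683)(311.3) − (0.598604)(-0.762759)(51.2) + (0.801045)(-432.7) = -202.73 m.
Horizontal magnitude = √(ΔE² + ΔN²) = √(204.34² + (-202.73)²) = 287.84 m.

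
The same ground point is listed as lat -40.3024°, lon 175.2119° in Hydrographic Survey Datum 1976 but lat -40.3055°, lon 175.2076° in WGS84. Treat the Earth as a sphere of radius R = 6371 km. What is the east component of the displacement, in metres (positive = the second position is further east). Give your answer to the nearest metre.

Δφ = -40.3055° − -40.3024° = -0.0031°; Δλ = 175.2076° − 175.2119° = -0.0043°.
1° along a meridian = πR/180 = 111195 m.
ΔN = Δφ × 111195 = -344.7 m; ΔE = Δλ × 111195 × cos(-40.3024°) = -0.0043 × 111195 × 0.762641 = -364.6 m.

ΔE = -365 m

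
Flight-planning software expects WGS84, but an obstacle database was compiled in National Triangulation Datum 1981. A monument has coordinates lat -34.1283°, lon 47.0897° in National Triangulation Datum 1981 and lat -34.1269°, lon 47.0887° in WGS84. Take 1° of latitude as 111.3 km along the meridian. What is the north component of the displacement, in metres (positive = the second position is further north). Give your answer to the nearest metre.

Δφ = -34.1269° − -34.1283° = +0.0014°; Δλ = 47.0887° − 47.0897° = -0.0010°.
ΔN = Δφ × 111300 = 155.8 m; ΔE = Δλ × 111300 × cos(-34.1283°) = -0.0010 × 111300 × 0.827783 = -92.1 m.

ΔN = 156 m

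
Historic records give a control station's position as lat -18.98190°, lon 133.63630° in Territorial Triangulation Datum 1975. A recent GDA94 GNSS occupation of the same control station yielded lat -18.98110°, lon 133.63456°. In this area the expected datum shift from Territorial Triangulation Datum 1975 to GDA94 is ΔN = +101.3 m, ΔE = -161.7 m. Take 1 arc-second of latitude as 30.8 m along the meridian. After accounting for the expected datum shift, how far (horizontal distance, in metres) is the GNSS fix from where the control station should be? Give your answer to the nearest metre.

Observed coordinate differences: Δφ = +0.00080°, Δλ = -0.00174°.
Converting to metres (1° lat = 110880 m, cos φ = 0.945621): observed ΔN = 88.7 m, observed ΔE = -182.4 m.
Subtracting the expected shift leaves a residual of 88.7 − (101.3) = -12.6 m north and -182.4 − (-161.7) = -20.7 m east.
Residual distance = √((-12.6)² + (-20.7)²) = 24.3 m.

24 m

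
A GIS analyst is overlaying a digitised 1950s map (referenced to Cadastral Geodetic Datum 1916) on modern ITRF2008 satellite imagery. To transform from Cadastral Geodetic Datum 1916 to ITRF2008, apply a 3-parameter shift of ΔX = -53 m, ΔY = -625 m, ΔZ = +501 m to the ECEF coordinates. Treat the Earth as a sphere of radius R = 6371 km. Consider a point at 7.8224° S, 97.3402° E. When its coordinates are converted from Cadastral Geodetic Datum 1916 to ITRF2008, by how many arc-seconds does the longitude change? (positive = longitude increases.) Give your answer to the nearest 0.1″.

sin φ = -0.136103, cos φ = 0.990695, sin λ = 0.991805, cos λ = -0.127761.
East component: ΔE = −sin λ·ΔX + cos λ·ΔY = −(0.991805)(-53) + (-0.127761)(-625) = 132.42 m.
1° of latitude spans πR/180 = 111195 m; at latitude φ, 1° of longitude spans that × cos φ = 110160.2 m, so Δλ = 132.42 / 110160.2 × 3600 = 4.327″.

Δλ = 4.3″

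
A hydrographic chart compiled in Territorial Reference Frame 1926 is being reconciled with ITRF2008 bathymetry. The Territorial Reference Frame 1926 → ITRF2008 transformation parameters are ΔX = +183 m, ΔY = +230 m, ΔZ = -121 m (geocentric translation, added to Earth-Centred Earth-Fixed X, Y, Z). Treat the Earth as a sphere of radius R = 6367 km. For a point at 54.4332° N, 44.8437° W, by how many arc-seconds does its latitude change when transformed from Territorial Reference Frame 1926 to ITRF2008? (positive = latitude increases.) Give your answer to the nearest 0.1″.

sin φ = 0.813438, cos φ = 0.581652, sin λ = -0.705175, cos λ = 0.709033.
North component: ΔN = −sin φ cos λ·ΔX − sin φ sin λ·ΔY + cos φ·ΔZ = −(0.813438)(0.709033)(183) − (0.813438)(-0.705175)(230) + (0.581652)(-121) = -43.99 m.
1° of latitude spans πR/180 = 111125 m, so Δφ = -43.99 / 111125 × 3600 = -1.425″.

Δφ = -1.4″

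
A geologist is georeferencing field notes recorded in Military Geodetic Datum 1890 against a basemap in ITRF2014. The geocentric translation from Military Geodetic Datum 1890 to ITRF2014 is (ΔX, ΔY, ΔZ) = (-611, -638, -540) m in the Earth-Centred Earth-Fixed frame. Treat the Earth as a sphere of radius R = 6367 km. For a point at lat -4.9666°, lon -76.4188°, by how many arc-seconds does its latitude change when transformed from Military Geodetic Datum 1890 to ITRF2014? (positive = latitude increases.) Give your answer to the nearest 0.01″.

Δφ = -16.09″

sin φ = -0.086575, cos φ = 0.996245, sin λ = -0.972038, cos λ = 0.234823.
North component: ΔN = −sin φ cos λ·ΔX − sin φ sin λ·ΔY + cos φ·ΔZ = −(-0.086575)(0.234823)(-611) − (-0.086575)(-0.972038)(-638) + (0.996245)(-540) = -496.70 m.
1° of latitude spans πR/180 = 111125 m, so Δφ = -496.70 / 111125 × 3600 = -16.091″.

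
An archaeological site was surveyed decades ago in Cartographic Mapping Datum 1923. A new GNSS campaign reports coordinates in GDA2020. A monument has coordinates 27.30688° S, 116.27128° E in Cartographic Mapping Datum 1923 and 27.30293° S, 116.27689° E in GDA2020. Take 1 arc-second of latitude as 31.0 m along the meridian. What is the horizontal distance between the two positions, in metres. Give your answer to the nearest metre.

710 m

Δφ = -27.30293° − -27.30688° = +0.00395°; Δλ = 116.27689° − 116.27128° = +0.00561°.
1° of latitude = 3600 × 31.00 = 111600 m.
ΔN = Δφ × 111600 = 440.8 m; ΔE = Δλ × 111600 × cos(-27.30688°) = +0.00561 × 111600 × 0.888562 = 556.3 m.
Distance = √(ΔE² + ΔN²) = √(556.3² + 440.8²) = 709.8 m.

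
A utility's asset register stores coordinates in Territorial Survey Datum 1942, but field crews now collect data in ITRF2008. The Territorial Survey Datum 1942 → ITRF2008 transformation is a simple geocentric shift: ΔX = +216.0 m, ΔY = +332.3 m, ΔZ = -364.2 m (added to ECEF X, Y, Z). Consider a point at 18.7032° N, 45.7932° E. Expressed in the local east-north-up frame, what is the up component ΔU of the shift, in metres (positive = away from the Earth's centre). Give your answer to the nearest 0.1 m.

At φ = 18.7032°, λ = 45.7932°: sin φ = 0.320666, cos φ = 0.947192, sin λ = 0.716828, cos λ = 0.697250.
ΔU = cos φ cos λ·ΔX + cos φ sin λ·ΔY + sin φ·ΔZ = (0.947192)(0.697250)(216.0) + (0.947192)(0.716828)(332.3) + (0.320666)(-364.2) = 251.49 m.

ΔU = 251.5 m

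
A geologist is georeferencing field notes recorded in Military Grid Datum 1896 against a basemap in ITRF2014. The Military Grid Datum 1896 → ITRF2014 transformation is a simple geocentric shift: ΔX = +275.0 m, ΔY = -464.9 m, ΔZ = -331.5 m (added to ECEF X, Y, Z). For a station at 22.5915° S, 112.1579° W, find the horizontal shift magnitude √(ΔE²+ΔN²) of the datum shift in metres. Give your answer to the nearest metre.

466 m

At φ = -22.5915°, λ = -112.1579°: sin φ = -0.384158, cos φ = 0.923267, sin λ = -0.926148, cos λ = -0.377160.
ΔE = −sin λ·ΔX + cos λ·ΔY = −(-0.926148)·(275.0) + (-0.377160)·(-464.9) = 430.03 m.
ΔN = −sin φ cos λ·ΔX − sin φ sin λ·ΔY + cos φ·ΔZ = −(-0.384158)(-0.377160)(275.0) − (-0.384158)(-0.926148)(-464.9) + (0.923267)(-331.5) = -180.50 m.
Horizontal magnitude = √(ΔE² + ΔN²) = √(430.03² + (-180.50)²) = 466.38 m.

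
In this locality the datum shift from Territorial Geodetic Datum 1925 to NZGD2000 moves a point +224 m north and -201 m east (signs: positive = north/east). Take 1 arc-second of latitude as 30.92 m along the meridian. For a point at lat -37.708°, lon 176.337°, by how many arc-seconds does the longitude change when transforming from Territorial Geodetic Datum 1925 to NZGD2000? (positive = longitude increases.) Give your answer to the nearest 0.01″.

At latitude -37.708°, cos φ = 0.791138.
1″ of longitude at this latitude = 30.92 × cos φ = 24.4620 m, so Δλ = -201.0 / 24.4620 = -8.217″.

Δλ = -8.22″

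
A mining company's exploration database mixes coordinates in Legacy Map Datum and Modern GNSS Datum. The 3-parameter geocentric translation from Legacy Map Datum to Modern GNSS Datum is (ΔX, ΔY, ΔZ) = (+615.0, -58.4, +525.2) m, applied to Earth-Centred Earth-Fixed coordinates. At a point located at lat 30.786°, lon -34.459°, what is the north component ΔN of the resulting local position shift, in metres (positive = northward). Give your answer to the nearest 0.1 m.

The local north axis is (−sin φ cos λ, −sin φ sin λ, cos φ), giving ΔN = -259.544 − 16.913 + 451.191 = 174.73 m.

ΔN = 174.7 m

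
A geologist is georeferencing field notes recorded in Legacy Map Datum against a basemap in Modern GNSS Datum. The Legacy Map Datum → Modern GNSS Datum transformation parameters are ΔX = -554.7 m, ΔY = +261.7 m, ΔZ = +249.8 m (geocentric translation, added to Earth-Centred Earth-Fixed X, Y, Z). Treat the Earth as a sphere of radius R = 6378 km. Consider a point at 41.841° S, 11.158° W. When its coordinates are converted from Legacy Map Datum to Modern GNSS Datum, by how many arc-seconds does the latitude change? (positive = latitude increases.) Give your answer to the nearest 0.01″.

Δφ = -6.81″

sin φ = -0.667066, cos φ = 0.744999, sin λ = -0.193515, cos λ = 0.981097.
North component: ΔN = −sin φ cos λ·ΔX − sin φ sin λ·ΔY + cos φ·ΔZ = −(-0.667066)(0.981097)(-554.7) − (-0.667066)(-0.193515)(261.7) + (0.744999)(249.8) = -210.71 m.
1° of latitude spans πR/180 = 111317 m, so Δφ = -210.71 / 111317 × 3600 = -6.814″.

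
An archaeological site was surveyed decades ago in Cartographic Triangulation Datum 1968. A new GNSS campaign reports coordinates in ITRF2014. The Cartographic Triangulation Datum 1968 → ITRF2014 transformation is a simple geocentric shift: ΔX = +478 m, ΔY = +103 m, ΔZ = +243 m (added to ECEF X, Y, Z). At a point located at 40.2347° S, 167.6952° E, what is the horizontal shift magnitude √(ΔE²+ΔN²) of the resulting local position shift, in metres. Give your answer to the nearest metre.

227 m

The local east axis at (φ, λ) is (−sin λ, cos λ, 0), so ΔE = −sin(167.6952°)·478 + cos(167.6952°)·103 = -202.50 m.
The local north axis is (−sin φ cos λ, −sin φ sin λ, cos φ), giving ΔN = -301.657 + 14.178 + 185.507 = -101.97 m.
Horizontal magnitude = √(ΔE² + ΔN²) = √((-202.50)² + (-101.97)²) = 226.73 m.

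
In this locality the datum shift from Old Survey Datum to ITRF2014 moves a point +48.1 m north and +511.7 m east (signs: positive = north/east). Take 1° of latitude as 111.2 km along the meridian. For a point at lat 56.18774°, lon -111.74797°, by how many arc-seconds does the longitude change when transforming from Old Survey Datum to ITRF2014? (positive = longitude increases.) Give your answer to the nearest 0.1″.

Δλ = 29.8″

At latitude 56.18774°, cos φ = 0.556473.
1° of longitude at this latitude = 111.2 × cos φ = 61.88 km, so Δλ = 511.7 / 61879.8 = 0.0082693° = 29.769″.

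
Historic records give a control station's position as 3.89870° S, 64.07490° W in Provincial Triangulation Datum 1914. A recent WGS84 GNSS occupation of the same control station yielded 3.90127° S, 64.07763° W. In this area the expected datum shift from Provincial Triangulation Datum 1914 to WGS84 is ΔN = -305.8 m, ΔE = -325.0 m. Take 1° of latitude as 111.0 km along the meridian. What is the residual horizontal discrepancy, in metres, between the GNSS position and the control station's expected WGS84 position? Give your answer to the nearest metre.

31 m

Observed coordinate differences: Δφ = -0.00257°, Δλ = -0.00273°.
Converting to metres (1° lat = 111000 m, cos φ = 0.997686): observed ΔN = -285.3 m, observed ΔE = -302.3 m.
Subtracting the expected shift leaves a residual of -285.3 − (-305.8) = 20.5 m north and -302.3 − (-325.0) = 22.7 m east.
Residual distance = √(20.5² + 22.7²) = 30.6 m.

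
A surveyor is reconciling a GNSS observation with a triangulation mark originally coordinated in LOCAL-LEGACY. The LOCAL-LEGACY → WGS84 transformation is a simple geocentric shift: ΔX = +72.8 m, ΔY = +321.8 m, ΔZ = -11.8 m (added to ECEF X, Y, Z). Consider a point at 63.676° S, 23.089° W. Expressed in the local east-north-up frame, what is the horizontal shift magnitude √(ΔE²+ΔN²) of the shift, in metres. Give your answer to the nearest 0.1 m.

At φ = -63.676°, λ = -23.089°: sin φ = -0.896301, cos φ = 0.443447, sin λ = -0.392161, cos λ = 0.919897.
ΔE = −sin λ·ΔX + cos λ·ΔY = −(-0.392161)·(72.8) + (0.919897)·(321.8) = 324.57 m.
ΔN = −sin φ cos λ·ΔX − sin φ sin λ·ΔY + cos φ·ΔZ = −(-0.896301)(0.919897)(72.8) − (-0.896301)(-0.392161)(321.8) + (0.443447)(-11.8) = -58.32 m.
Horizontal magnitude = √(ΔE² + ΔN²) = √(324.57² + (-58.32)²) = 329.77 m.

329.8 m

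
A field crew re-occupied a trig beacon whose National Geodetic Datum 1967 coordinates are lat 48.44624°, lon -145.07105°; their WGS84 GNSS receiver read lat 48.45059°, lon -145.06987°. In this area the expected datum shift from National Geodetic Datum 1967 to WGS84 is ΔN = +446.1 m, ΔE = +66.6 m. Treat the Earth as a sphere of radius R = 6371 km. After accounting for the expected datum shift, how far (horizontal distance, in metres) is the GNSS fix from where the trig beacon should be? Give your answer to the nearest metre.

43 m

Observed coordinate differences: Δφ = +0.00435°, Δλ = +0.00118°.
Converting to metres (1° lat = 111195 m, cos φ = 0.663322): observed ΔN = 483.7 m, observed ΔE = 87.0 m.
Subtracting the expected shift leaves a residual of 483.7 − (446.1) = 37.6 m north and 87.0 − (66.6) = 20.4 m east.
Residual distance = √(37.6² + 20.4²) = 42.8 m.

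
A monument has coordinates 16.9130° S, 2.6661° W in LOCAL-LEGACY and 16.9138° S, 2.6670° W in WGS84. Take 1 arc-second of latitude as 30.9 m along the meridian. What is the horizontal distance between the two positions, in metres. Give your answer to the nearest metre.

131 m

Δφ = -16.9138° − -16.9130° = -0.0008°; Δλ = -2.6670° − -2.6661° = -0.0009°.
1° of latitude = 3600 × 30.90 = 111240 m.
ΔN = Δφ × 111240 = -89.0 m; ΔE = Δλ × 111240 × cos(-16.9130°) = -0.0009 × 111240 × 0.956748 = -95.8 m.
Distance = √(ΔE² + ΔN²) = √((-95.8)² + (-89.0)²) = 130.7 m.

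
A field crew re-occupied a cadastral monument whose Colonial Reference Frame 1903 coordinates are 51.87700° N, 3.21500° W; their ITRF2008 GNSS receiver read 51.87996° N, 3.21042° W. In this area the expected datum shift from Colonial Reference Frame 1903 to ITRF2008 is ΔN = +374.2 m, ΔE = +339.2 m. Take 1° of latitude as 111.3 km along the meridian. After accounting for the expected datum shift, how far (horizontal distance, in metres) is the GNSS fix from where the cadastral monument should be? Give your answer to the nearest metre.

51 m

Observed coordinate differences: Δφ = +0.00296°, Δλ = +0.00458°.
Converting to metres (1° lat = 111300 m, cos φ = 0.617352): observed ΔN = 329.4 m, observed ΔE = 314.7 m.
Subtracting the expected shift leaves a residual of 329.4 − (374.2) = -44.8 m north and 314.7 − (339.2) = -24.5 m east.
Residual distance = √((-44.8)² + (-24.5)²) = 51.0 m.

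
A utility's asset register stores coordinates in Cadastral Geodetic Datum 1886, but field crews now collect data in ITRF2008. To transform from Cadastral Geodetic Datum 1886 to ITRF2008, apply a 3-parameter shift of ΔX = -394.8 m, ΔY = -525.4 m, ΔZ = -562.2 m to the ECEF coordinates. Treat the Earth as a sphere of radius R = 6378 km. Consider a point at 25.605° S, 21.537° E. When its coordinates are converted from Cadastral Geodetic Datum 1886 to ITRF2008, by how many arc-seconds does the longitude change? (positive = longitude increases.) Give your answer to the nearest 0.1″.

Δλ = -12.3″

sin φ = -0.432164, cos φ = 0.901795, sin λ = 0.367102, cos λ = 0.930181.
East component: ΔE = −sin λ·ΔX + cos λ·ΔY = −(0.367102)(-394.8) + (0.930181)(-525.4) = -343.79 m.
1° of latitude spans πR/180 = 111317 m; at latitude φ, 1° of longitude spans that × cos φ = 100385.2 m, so Δλ = -343.79 / 100385.2 × 3600 = -12.329″.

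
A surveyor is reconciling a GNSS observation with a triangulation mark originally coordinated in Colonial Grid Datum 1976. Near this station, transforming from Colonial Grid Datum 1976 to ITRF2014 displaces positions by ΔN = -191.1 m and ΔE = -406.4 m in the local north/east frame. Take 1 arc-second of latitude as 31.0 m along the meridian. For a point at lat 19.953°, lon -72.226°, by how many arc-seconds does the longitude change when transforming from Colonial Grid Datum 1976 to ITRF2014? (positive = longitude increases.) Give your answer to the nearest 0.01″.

Δλ = -13.95″

At latitude 19.953°, cos φ = 0.939973.
1″ of longitude at this latitude = 31.00 × cos φ = 29.1392 m, so Δλ = -406.4 / 29.1392 = -13.947″.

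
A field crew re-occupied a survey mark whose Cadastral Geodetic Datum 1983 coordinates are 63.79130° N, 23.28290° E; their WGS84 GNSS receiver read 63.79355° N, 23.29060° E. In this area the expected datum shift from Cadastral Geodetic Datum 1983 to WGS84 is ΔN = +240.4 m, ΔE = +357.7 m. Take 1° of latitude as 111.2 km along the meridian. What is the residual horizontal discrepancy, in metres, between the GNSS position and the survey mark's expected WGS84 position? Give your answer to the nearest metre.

Observed coordinate differences: Δφ = +0.00225°, Δλ = +0.00770°.
Converting to metres (1° lat = 111200 m, cos φ = 0.441642): observed ΔN = 250.2 m, observed ΔE = 378.2 m.
Subtracting the expected shift leaves a residual of 250.2 − (240.4) = 9.8 m north and 378.2 − (357.7) = 20.5 m east.
Residual distance = √(9.8² + 20.5²) = 22.7 m.

23 m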